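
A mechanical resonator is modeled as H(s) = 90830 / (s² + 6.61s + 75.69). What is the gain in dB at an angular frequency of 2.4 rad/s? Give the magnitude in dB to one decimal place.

62.1 dB

|(j2.4)² + 6.61(j2.4) + 75.69| = |69.93 + j15.864| = 71.71
|H(j2.4)| = 90830 / 71.71 = 1266.7
20 log₁₀(1266.7) = 62.05 dB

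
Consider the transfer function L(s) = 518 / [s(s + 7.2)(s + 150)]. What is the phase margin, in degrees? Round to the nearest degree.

Gain crossover: |L(jω)| = 1 at ω ≈ 0.479 rad s⁻¹.
∠L(j0.479) = −90° − arctan(0.479/7.2) − arctan(0.479/150) ≈ -93.99°
PM = 180° + (-93.99°) = 86.01°

86°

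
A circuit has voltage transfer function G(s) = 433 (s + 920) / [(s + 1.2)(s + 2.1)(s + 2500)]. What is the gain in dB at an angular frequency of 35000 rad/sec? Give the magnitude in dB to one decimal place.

|j35000 + 920| = √(35000² + 920²) = 3.501e+04
|j35000 + 1.2| = √(35000² + 1.2²) = 3.5e+04
|j35000 + 2.1| = √(35000² + 2.1²) = 3.5e+04
|j35000 + 2500| = √(35000² + 2500²) = 3.509e+04
|G(j35000)| = 433 × 3.501e+04 / (3.5e+04 × 3.5e+04 × 3.509e+04) = 3.5269e-07
20 log₁₀(3.5269e-07) = -129.05 dB

-129.1 dB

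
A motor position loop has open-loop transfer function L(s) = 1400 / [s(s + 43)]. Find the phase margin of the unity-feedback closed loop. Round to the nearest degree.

57 deg

Gain crossover: |L(jω)| = 1 at ω ≈ 27.4 rad/s.
∠L(j27.4) = −90° − arctan(27.4/43) ≈ -122.55°
PM = 180° + (-122.55°) = 57.45°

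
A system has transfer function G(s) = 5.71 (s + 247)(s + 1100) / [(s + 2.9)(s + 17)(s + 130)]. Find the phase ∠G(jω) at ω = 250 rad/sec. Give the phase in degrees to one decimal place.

-179.8 deg

∠(j250 + 247) = arctan(250/247) = 45.35°
∠(j250 + 1100) = arctan(250/1100) = 12.80°
∠(j250 + 2.9) = arctan(250/2.9) = 89.34°
∠(j250 + 17) = arctan(250/17) = 86.11°
∠(j250 + 130) = arctan(250/130) = 62.53°
∠G(j250) = 45.35° + 12.80° − (89.34° + 86.11° + 62.53°) = -179.82°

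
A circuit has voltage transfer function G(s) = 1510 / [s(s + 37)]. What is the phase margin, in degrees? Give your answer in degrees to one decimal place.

49.9 deg

Gain crossover: |G(jω)| = 1 at ω ≈ 31.2 rad/s.
∠G(j31.2) = −90° − arctan(31.2/37) ≈ -130.14°
PM = 180° + (-130.14°) = 49.86°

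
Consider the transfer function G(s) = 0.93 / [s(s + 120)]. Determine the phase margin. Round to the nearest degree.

Gain crossover: |G(jω)| = 1 at ω ≈ 0.00775 rad/s.
∠G(j0.00775) = −90° − arctan(0.00775/120) ≈ -90.00°
PM = 180° + (-90.00°) = 90.00°

90°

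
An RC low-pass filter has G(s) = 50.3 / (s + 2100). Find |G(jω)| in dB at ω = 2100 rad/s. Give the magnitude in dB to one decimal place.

-35.4 dB

|j2100 + 2100| = √(2100² + 2100²) = 2970
|G(j2100)| = 50.3 / 2970 = 0.016937
20 log₁₀(0.016937) = -35.42 dB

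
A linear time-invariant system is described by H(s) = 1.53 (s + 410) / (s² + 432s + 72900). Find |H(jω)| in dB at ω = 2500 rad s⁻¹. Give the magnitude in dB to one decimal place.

|j2500 + 410| = √(2500² + 410²) = 2533
|(j2500)² + 432(j2500) + 72900| = |-6.1771e+06 + j1.08e+06| = 6.271e+06
|H(j2500)| = 1.53 × 2533 / 6.271e+06 = 0.00061812
20 log₁₀(0.00061812) = -64.18 dB

-64.2 dB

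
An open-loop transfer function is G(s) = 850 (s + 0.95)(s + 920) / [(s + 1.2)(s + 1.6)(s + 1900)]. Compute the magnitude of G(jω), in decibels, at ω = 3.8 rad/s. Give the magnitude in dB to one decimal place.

39.8 dB

|j3.8 + 0.95| = √(3.8² + 0.95²) = 3.917
|j3.8 + 920| = √(3.8² + 920²) = 920
|j3.8 + 1.2| = √(3.8² + 1.2²) = 3.985
|j3.8 + 1.6| = √(3.8² + 1.6²) = 4.123
|j3.8 + 1900| = √(3.8² + 1900²) = 1900
|G(j3.8)| = 850 × 3.917 × 920 / (3.985 × 4.123 × 1900) = 98.119
20 log₁₀(98.119) = 39.84 dB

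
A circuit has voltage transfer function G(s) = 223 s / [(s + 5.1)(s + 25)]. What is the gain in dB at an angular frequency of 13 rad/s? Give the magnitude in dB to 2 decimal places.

|j13| = 13
|j13 + 5.1| = √(13² + 5.1²) = 13.96
|j13 + 25| = √(13² + 25²) = 28.18
|G(j13)| = 223 × 13 / (13.96 × 28.18) = 7.3673
20 log₁₀(7.3673) = 17.346 dB

17.35 dB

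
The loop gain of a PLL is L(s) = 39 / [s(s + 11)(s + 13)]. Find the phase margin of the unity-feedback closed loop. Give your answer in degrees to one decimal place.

87.4°

Gain crossover: |L(jω)| = 1 at ω ≈ 0.273 rad/s.
∠L(j0.273) = −90° − arctan(0.273/11) − arctan(0.273/13) ≈ -92.62°
PM = 180° + (-92.62°) = 87.38°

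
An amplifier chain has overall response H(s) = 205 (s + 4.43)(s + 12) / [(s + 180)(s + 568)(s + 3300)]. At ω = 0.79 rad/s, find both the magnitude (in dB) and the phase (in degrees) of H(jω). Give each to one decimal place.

|j0.79 + 4.43| = √(0.79² + 4.43²) = 4.5
|j0.79 + 12| = √(0.79² + 12²) = 12.03
|j0.79 + 180| = √(0.79² + 180²) = 180
|j0.79 + 568| = √(0.79² + 568²) = 568
|j0.79 + 3300| = √(0.79² + 3300²) = 3300
|H(j0.79)| = 205 × 4.5 × 12.03 / (180 × 568 × 3300) = 3.288e-05
20 log₁₀(3.288e-05) = -89.66 dB
∠(j0.79 + 4.43) = arctan(0.79/4.43) = 10.11°
∠(j0.79 + 12) = arctan(0.79/12) = 3.77°
∠(j0.79 + 180) = arctan(0.79/180) = 0.25°
∠(j0.79 + 568) = arctan(0.79/568) = 0.08°
∠(j0.79 + 3300) = arctan(0.79/3300) = 0.01°
∠H(j0.79) = 10.11° + 3.77° − (0.25° + 0.08° + 0.01°) = 13.53°

|H| = -89.7 dB, ∠H = 13.5°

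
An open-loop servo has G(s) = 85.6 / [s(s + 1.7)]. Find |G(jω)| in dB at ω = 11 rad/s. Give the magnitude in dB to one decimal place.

-3.1 dB

|j11 + 1.7| = √(11² + 1.7²) = 11.13
|j11| = 11
|G(j11)| = 85.6 / (11.13 × 11) = 0.69914
20 log₁₀(0.69914) = -3.11 dB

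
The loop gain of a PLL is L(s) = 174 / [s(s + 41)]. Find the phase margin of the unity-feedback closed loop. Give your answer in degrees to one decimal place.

84.1°

Gain crossover: |L(jω)| = 1 at ω ≈ 4.22 rad/s.
∠L(j4.22) = −90° − arctan(4.22/41) ≈ -95.88°
PM = 180° + (-95.88°) = 84.12°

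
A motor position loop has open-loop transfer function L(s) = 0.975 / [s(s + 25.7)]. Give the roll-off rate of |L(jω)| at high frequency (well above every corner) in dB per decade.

-40 dB/decade

With 0 zeros and 2 poles, the high-frequency asymptotic slope is 20 × (0 − 2) = -40 dB/decade.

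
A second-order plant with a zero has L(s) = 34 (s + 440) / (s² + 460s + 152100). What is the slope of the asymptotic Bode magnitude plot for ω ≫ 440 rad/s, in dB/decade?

-20 dB/decade

With 1 zero and 2 poles, the high-frequency asymptotic slope is 20 × (1 − 2) = -20 dB/decade.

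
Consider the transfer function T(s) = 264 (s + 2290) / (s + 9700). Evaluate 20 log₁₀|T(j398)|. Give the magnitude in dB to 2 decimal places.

36.02 dB

|j398 + 2290| = √(398² + 2290²) = 2324
|j398 + 9700| = √(398² + 9700²) = 9708
|T(j398)| = 264 × 2324 / 9708 = 63.207
20 log₁₀(63.207) = 36.015 dB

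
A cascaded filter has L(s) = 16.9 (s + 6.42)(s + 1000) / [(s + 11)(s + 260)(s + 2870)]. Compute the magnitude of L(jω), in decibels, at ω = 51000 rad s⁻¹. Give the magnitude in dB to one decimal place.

-69.6 dB

|j51000 + 6.42| = √(51000² + 6.42²) = 5.1e+04
|j51000 + 1000| = √(51000² + 1000²) = 5.101e+04
|j51000 + 11| = √(51000² + 11²) = 5.1e+04
|j51000 + 260| = √(51000² + 260²) = 5.1e+04
|j51000 + 2870| = √(51000² + 2870²) = 5.108e+04
|L(j51000)| = 16.9 × 5.1e+04 × 5.101e+04 / (5.1e+04 × 5.1e+04 × 5.108e+04) = 0.00033091
20 log₁₀(0.00033091) = -69.61 dB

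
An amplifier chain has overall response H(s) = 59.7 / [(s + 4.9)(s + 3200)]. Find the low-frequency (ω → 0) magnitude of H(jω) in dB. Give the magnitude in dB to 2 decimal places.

-48.39 dB

H(0) = 59.7 / (4.9 × 3200) = 0.0038074
20 log₁₀(0.0038074) = -48.387 dB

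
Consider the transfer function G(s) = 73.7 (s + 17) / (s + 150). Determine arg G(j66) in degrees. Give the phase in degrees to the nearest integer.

∠(j66 + 17) = arctan(66/17) = 75.56°
∠(j66 + 150) = arctan(66/150) = 23.75°
∠G(j66) = 75.56° − 23.75° = 51.81°

52°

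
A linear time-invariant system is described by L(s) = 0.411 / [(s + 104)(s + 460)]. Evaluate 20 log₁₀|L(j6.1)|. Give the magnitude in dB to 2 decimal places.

-101.33 dB

|j6.1 + 104| = √(6.1² + 104²) = 104.2
|j6.1 + 460| = √(6.1² + 460²) = 460
|L(j6.1)| = 0.411 / (104.2 × 460) = 8.5756e-06
20 log₁₀(8.5756e-06) = -101.335 dB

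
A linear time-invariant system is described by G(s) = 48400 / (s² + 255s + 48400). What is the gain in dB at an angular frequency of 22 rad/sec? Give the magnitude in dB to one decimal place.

|(j22)² + 255(j22) + 48400| = |47916 + j5610| = 4.824e+04
|G(j22)| = 48400 / 4.824e+04 = 1.0032
20 log₁₀(1.0032) = 0.03 dB

0.0 dB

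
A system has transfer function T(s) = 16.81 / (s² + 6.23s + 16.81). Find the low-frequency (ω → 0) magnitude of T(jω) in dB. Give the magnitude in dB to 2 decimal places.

0.00 dB

T(0) = 16.81 / 16.81 = 1
20 log₁₀(1) = 0.000 dB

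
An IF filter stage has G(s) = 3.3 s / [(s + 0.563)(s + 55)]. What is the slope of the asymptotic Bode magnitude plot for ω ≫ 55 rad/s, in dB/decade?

-20 dB/decade

With 1 zero and 2 poles, the high-frequency asymptotic slope is 20 × (1 − 2) = -20 dB/decade.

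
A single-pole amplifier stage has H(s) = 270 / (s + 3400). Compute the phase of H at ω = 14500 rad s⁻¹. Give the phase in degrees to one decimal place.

-76.8°

∠(j14500 + 3400) = arctan(14500/3400) = 76.80°
∠H(j14500) = −76.80° = -76.80°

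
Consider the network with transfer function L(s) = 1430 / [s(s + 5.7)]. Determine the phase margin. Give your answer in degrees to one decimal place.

Gain crossover: |L(jω)| = 1 at ω ≈ 37.6 rad/s.
∠L(j37.6) = −90° − arctan(37.6/5.7) ≈ -171.38°
PM = 180° + (-171.38°) = 8.62°

8.6°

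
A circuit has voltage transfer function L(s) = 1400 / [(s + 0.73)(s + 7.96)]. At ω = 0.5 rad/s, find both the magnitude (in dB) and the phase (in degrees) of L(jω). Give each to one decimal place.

|j0.5 + 0.73| = √(0.5² + 0.73²) = 0.8848
|j0.5 + 7.96| = √(0.5² + 7.96²) = 7.976
|L(j0.5)| = 1400 / (0.8848 × 7.976) = 198.38
20 log₁₀(198.38) = 45.95 dB
∠(j0.5 + 0.73) = arctan(0.5/0.73) = 34.41°
∠(j0.5 + 7.96) = arctan(0.5/7.96) = 3.59°
∠L(j0.5) = − (34.41° + 3.59°) = -38.00°

|L| = 46.0 dB, ∠L = -38.0°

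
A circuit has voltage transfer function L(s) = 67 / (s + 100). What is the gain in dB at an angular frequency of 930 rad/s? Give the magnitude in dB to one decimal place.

|j930 + 100| = √(930² + 100²) = 935.4
|L(j930)| = 67 / 935.4 = 0.07163
20 log₁₀(0.07163) = -22.90 dB

-22.9 dB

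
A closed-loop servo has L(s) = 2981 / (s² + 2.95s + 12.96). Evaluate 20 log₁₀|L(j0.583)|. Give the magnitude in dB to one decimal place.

47.4 dB

|(j0.583)² + 2.95(j0.583) + 12.96| = |12.62 + j1.7199| = 12.74
|L(j0.583)| = 2981 / 12.74 = 234.05
20 log₁₀(234.05) = 47.39 dB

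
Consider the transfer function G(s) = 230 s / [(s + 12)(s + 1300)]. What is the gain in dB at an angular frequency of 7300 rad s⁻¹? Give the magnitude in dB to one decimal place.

-30.2 dB

|j7300| = 7300
|j7300 + 12| = √(7300² + 12²) = 7300
|j7300 + 1300| = √(7300² + 1300²) = 7415
|G(j7300)| = 230 × 7300 / (7300 × 7415) = 0.031019
20 log₁₀(0.031019) = -30.17 dB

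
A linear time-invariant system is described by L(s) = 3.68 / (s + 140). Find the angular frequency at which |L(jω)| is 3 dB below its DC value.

140 rad/s

For a single-pole low-pass, the −3 dB point is at the pole: ω = 140 rad/s.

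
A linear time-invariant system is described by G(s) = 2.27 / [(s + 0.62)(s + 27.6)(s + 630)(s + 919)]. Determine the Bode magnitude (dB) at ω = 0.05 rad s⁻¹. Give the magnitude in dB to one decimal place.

-132.8 dB

|j0.05 + 0.62| = √(0.05² + 0.62²) = 0.622
|j0.05 + 27.6| = √(0.05² + 27.6²) = 27.6
|j0.05 + 630| = √(0.05² + 630²) = 630
|j0.05 + 919| = √(0.05² + 919²) = 919
|G(j0.05)| = 2.27 / (0.622 × 27.6 × 630 × 919) = 2.2838e-07
20 log₁₀(2.2838e-07) = -132.83 dB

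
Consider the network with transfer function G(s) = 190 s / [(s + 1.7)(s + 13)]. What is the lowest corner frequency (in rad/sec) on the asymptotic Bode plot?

1.7 rad/sec

Break frequencies occur at each pole and zero magnitude: 1.7 rad/sec, 13 rad/sec.
The lowest is 1.7 rad/sec.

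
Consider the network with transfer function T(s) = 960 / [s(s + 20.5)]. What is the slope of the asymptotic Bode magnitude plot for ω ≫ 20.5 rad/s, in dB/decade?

-40 dB/decade

With 0 zeros and 2 poles, the high-frequency asymptotic slope is 20 × (0 − 2) = -40 dB/decade.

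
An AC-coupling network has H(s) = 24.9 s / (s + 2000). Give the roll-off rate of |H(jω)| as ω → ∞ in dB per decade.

0 dB/decade

With 1 zero and 1 pole, the high-frequency asymptotic slope is 20 × (1 − 1) = 0 dB/decade.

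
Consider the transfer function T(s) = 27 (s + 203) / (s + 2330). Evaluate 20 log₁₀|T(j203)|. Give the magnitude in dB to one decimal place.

10.4 dB

|j203 + 203| = √(203² + 203²) = 287.1
|j203 + 2330| = √(203² + 2330²) = 2339
|T(j203)| = 27 × 287.1 / 2339 = 3.3142
20 log₁₀(3.3142) = 10.41 dB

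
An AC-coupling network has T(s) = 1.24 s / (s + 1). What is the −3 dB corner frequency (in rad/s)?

1 rad/s

For a single-pole high-pass, the −3 dB point is at the pole: ω = 1 rad/s.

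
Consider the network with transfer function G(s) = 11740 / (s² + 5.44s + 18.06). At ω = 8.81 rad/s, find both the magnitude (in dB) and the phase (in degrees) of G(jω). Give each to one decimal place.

|(j8.81)² + 5.44(j8.81) + 18.06| = |-59.556 + j47.926| = 76.45
|G(j8.81)| = 11740 / 76.45 = 153.57
20 log₁₀(153.57) = 43.73 dB
∠[(j8.81)² + 5.44(j8.81) + 18.06] = ∠[-59.556 + j47.926] = 141.18°
∠G(j8.81) = −141.18° = -141.18°

|G| = 43.7 dB, ∠G = -141.2°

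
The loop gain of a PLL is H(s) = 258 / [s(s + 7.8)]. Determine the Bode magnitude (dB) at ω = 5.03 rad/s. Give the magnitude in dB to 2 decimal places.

|j5.03 + 7.8| = √(5.03² + 7.8²) = 9.281
|j5.03| = 5.03
|H(j5.03)| = 258 / (9.281 × 5.03) = 5.5265
20 log₁₀(5.5265) = 14.849 dB

14.85 dB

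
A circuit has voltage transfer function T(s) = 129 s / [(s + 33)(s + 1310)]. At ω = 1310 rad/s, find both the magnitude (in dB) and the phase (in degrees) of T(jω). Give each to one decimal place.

|j1310| = 1310
|j1310 + 33| = √(1310² + 33²) = 1310
|j1310 + 1310| = √(1310² + 1310²) = 1853
|T(j1310)| = 129 × 1310 / (1310 × 1853) = 0.069609
20 log₁₀(0.069609) = -23.15 dB
∠(j1310) = 90.00°
∠(j1310 + 33) = arctan(1310/33) = 88.56°
∠(j1310 + 1310) = arctan(1310/1310) = 45.00°
∠T(j1310) = 90.00° − (88.56° + 45.00°) = -43.56°

|T| = -23.1 dB, ∠T = -43.6°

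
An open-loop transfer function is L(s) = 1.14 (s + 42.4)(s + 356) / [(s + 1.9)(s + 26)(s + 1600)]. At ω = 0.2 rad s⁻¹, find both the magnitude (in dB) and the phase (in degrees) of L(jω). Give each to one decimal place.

|j0.2 + 42.4| = √(0.2² + 42.4²) = 42.4
|j0.2 + 356| = √(0.2² + 356²) = 356
|j0.2 + 1.9| = √(0.2² + 1.9²) = 1.91
|j0.2 + 26| = √(0.2² + 26²) = 26
|j0.2 + 1600| = √(0.2² + 1600²) = 1600
|L(j0.2)| = 1.14 × 42.4 × 356 / (1.91 × 26 × 1600) = 0.21651
20 log₁₀(0.21651) = -13.29 dB
∠(j0.2 + 42.4) = arctan(0.2/42.4) = 0.27°
∠(j0.2 + 356) = arctan(0.2/356) = 0.03°
∠(j0.2 + 1.9) = arctan(0.2/1.9) = 6.01°
∠(j0.2 + 26) = arctan(0.2/26) = 0.44°
∠(j0.2 + 1600) = arctan(0.2/1600) = 0.01°
∠L(j0.2) = 0.27° + 0.03° − (6.01° + 0.44° + 0.01°) = -6.15°

|L| = -13.3 dB, ∠L = -6.2°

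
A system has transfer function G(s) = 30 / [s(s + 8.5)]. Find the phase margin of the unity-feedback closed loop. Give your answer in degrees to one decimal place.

68.8°

Gain crossover: |G(jω)| = 1 at ω ≈ 3.29 rad/s.
∠G(j3.29) = −90° − arctan(3.29/8.5) ≈ -111.17°
PM = 180° + (-111.17°) = 68.83°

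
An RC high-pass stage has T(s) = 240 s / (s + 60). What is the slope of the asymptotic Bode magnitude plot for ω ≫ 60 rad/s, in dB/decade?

With 1 zero and 1 pole, the high-frequency asymptotic slope is 20 × (1 − 1) = 0 dB/decade.

0 dB/decade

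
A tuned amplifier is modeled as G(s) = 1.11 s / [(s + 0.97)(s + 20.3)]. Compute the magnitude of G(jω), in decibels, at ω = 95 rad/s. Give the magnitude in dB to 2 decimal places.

-38.84 dB

|j95| = 95
|j95 + 0.97| = √(95² + 0.97²) = 95
|j95 + 20.3| = √(95² + 20.3²) = 97.14
|G(j95)| = 1.11 × 95 / (95 × 97.14) = 0.011426
20 log₁₀(0.011426) = -38.842 dB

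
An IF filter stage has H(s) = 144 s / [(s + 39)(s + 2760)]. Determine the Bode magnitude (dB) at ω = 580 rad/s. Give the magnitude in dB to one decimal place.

|j580| = 580
|j580 + 39| = √(580² + 39²) = 581.3
|j580 + 2760| = √(580² + 2760²) = 2820
|H(j580)| = 144 × 580 / (581.3 × 2820) = 0.050944
20 log₁₀(0.050944) = -25.86 dB

-25.9 dB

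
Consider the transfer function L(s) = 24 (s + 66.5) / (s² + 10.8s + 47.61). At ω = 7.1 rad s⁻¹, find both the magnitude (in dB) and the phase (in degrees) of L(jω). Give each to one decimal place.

|j7.1 + 66.5| = √(7.1² + 66.5²) = 66.88
|(j7.1)² + 10.8(j7.1) + 47.61| = |-2.8 + j76.68| = 76.73
|L(j7.1)| = 24 × 66.88 / 76.73 = 20.918
20 log₁₀(20.918) = 26.41 dB
∠(j7.1 + 66.5) = arctan(7.1/66.5) = 6.09°
∠[(j7.1)² + 10.8(j7.1) + 47.61] = ∠[-2.8 + j76.68] = 92.09°
∠L(j7.1) = 6.09° − 92.09° = -86.00°

|L| = 26.4 dB, ∠L = -86.0°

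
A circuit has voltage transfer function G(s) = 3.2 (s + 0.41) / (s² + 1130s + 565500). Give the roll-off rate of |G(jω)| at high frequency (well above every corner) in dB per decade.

-20 dB/decade

With 1 zero and 2 poles, the high-frequency asymptotic slope is 20 × (1 − 2) = -20 dB/decade.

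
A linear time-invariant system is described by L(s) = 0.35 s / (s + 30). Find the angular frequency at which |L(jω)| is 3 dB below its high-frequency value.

For a single-pole high-pass, the −3 dB point is at the pole: ω = 30 rad/s.

30 rad/s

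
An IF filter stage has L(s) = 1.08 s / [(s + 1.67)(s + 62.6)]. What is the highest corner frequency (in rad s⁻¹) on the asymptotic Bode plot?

Break frequencies occur at each pole and zero magnitude: 1.67 rad s⁻¹, 62.6 rad s⁻¹.
The highest is 62.6 rad s⁻¹.

62.6 rad s⁻¹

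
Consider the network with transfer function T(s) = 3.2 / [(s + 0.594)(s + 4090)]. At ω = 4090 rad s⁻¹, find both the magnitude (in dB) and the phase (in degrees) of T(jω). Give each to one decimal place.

|j4090 + 0.594| = √(4090² + 0.594²) = 4090
|j4090 + 4090| = √(4090² + 4090²) = 5784
|T(j4090)| = 3.2 / (4090 × 5784) = 1.3527e-07
20 log₁₀(1.3527e-07) = -137.38 dB
∠(j4090 + 0.594) = arctan(4090/0.594) = 89.99°
∠(j4090 + 4090) = arctan(4090/4090) = 45.00°
∠T(j4090) = − (89.99° + 45.00°) = -134.99°

|T| = -137.4 dB, ∠T = -135.0 deg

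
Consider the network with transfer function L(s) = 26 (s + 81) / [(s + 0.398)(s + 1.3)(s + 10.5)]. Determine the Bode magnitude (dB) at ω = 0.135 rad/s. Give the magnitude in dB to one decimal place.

51.2 dB

|j0.135 + 81| = √(0.135² + 81²) = 81
|j0.135 + 0.398| = √(0.135² + 0.398²) = 0.4203
|j0.135 + 1.3| = √(0.135² + 1.3²) = 1.307
|j0.135 + 10.5| = √(0.135² + 10.5²) = 10.5
|L(j0.135)| = 26 × 81 / (0.4203 × 1.307 × 10.5) = 365.12
20 log₁₀(365.12) = 51.25 dB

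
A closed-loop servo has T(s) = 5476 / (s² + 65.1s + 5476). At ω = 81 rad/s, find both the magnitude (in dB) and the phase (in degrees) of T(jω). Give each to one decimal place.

|T| = 0.1 dB, ∠T = -101.6°

|(j81)² + 65.1(j81) + 5476| = |-1085 + j5273.1| = 5384
|T(j81)| = 5476 / 5384 = 1.0172
20 log₁₀(1.0172) = 0.15 dB
∠[(j81)² + 65.1(j81) + 5476] = ∠[-1085 + j5273.1] = 101.63°
∠T(j81) = −101.63° = -101.63°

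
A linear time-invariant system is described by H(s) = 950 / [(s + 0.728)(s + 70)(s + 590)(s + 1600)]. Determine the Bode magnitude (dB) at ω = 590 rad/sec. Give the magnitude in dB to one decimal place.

-174.4 dB

|j590 + 0.728| = √(590² + 0.728²) = 590
|j590 + 70| = √(590² + 70²) = 594.1
|j590 + 590| = √(590² + 590²) = 834.4
|j590 + 1600| = √(590² + 1600²) = 1705
|H(j590)| = 950 / (590 × 594.1 × 834.4 × 1705) = 1.9046e-09
20 log₁₀(1.9046e-09) = -174.40 dB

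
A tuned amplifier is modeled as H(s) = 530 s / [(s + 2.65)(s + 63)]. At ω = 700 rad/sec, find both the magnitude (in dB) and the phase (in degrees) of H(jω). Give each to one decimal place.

|j700| = 700
|j700 + 2.65| = √(700² + 2.65²) = 700
|j700 + 63| = √(700² + 63²) = 702.8
|H(j700)| = 530 × 700 / (700 × 702.8) = 0.75409
20 log₁₀(0.75409) = -2.45 dB
∠(j700) = 90.00°
∠(j700 + 2.65) = arctan(700/2.65) = 89.78°
∠(j700 + 63) = arctan(700/63) = 84.86°
∠H(j700) = 90.00° − (89.78° + 84.86°) = -84.64°

|H| = -2.5 dB, ∠H = -84.6°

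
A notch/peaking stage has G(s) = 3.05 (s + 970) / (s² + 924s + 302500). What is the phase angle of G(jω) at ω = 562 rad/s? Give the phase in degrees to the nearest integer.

∠(j562 + 970) = arctan(562/970) = 30.09°
∠[(j562)² + 924(j562) + 302500] = ∠[-13344 + j5.1929e+05] = 91.47°
∠G(j562) = 30.09° − 91.47° = -61.38°

-61 deg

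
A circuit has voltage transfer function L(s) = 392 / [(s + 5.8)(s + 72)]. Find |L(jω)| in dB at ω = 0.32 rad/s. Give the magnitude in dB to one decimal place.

|j0.32 + 5.8| = √(0.32² + 5.8²) = 5.809
|j0.32 + 72| = √(0.32² + 72²) = 72
|L(j0.32)| = 392 / (5.809 × 72) = 0.93726
20 log₁₀(0.93726) = -0.56 dB

-0.6 dB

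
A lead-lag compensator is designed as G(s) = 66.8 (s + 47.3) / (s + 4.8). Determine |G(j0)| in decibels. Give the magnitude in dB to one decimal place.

G(0) = 66.8 × 47.3 / 4.8 = 658.26
20 log₁₀(658.26) = 56.37 dB

56.4 dB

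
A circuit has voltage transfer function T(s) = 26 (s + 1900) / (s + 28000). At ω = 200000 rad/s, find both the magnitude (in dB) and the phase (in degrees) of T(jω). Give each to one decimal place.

|j200000 + 1900| = √(200000² + 1900²) = 2e+05
|j200000 + 28000| = √(200000² + 28000²) = 2.02e+05
|T(j200000)| = 26 × 2e+05 / 2.02e+05 = 25.75
20 log₁₀(25.75) = 28.22 dB
∠(j200000 + 1900) = arctan(200000/1900) = 89.46°
∠(j200000 + 28000) = arctan(200000/28000) = 82.03°
∠T(j200000) = 89.46° − 82.03° = 7.43°

|T| = 28.2 dB, ∠T = 7.4°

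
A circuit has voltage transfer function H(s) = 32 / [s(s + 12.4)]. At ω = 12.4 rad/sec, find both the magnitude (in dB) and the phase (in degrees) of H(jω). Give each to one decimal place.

|H| = -16.6 dB, ∠H = -135.0°

|j12.4 + 12.4| = √(12.4² + 12.4²) = 17.54
|j12.4| = 12.4
|H(j12.4)| = 32 / (17.54 × 12.4) = 0.14716
20 log₁₀(0.14716) = -16.64 dB
∠(j12.4 + 12.4) = arctan(12.4/12.4) = 45.00°
∠(j12.4) = 90.00°
∠H(j12.4) = − (45.00° + 90.00°) = -135.00°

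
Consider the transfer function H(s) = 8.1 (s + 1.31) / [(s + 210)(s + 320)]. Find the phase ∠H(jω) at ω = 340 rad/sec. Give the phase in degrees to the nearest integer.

∠(j340 + 1.31) = arctan(340/1.31) = 89.78°
∠(j340 + 210) = arctan(340/210) = 58.30°
∠(j340 + 320) = arctan(340/320) = 46.74°
∠H(j340) = 89.78° − (58.30° + 46.74°) = -15.26°

-15°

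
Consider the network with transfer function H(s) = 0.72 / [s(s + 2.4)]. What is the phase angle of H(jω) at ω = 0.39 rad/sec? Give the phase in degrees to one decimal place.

-99.2 deg

∠(j0.39 + 2.4) = arctan(0.39/2.4) = 9.23°
∠(j0.39) = 90.00°
∠H(j0.39) = − (9.23° + 90.00°) = -99.23°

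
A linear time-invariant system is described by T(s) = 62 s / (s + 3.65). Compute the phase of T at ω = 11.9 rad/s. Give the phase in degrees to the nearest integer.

17°

∠(j11.9) = 90.00°
∠(j11.9 + 3.65) = arctan(11.9/3.65) = 72.95°
∠T(j11.9) = 90.00° − 72.95° = 17.05°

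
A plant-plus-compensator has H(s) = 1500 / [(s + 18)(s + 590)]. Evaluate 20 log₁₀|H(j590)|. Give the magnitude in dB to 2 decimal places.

|j590 + 18| = √(590² + 18²) = 590.3
|j590 + 590| = √(590² + 590²) = 834.4
|H(j590)| = 1500 / (590.3 × 834.4) = 0.0030456
20 log₁₀(0.0030456) = -50.327 dB

-50.33 dB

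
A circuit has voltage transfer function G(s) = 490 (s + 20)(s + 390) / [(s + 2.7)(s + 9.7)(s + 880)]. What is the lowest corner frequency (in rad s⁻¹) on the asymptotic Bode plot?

2.7 rad s⁻¹

Break frequencies occur at each pole and zero magnitude: 2.7 rad s⁻¹, 9.7 rad s⁻¹, 20 rad s⁻¹, 390 rad s⁻¹, 880 rad s⁻¹.
The lowest is 2.7 rad s⁻¹.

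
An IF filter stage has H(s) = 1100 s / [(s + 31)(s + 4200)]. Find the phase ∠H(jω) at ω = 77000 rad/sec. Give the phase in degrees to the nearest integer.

∠(j77000) = 90.00°
∠(j77000 + 31) = arctan(77000/31) = 89.98°
∠(j77000 + 4200) = arctan(77000/4200) = 86.88°
∠H(j77000) = 90.00° − (89.98° + 86.88°) = -86.85°

-87°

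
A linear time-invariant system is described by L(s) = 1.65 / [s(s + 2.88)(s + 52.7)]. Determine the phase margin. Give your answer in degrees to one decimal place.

89.8 deg

Gain crossover: |L(jω)| = 1 at ω ≈ 0.0109 rad s⁻¹.
∠L(j0.0109) = −90° − arctan(0.0109/2.88) − arctan(0.0109/52.7) ≈ -90.23°
PM = 180° + (-90.23°) = 89.77°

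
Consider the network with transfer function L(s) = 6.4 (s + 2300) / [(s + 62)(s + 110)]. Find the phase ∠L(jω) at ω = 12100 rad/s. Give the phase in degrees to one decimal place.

∠(j12100 + 2300) = arctan(12100/2300) = 79.24°
∠(j12100 + 62) = arctan(12100/62) = 89.71°
∠(j12100 + 110) = arctan(12100/110) = 89.48°
∠L(j12100) = 79.24° − (89.71° + 89.48°) = -99.95°

-99.9°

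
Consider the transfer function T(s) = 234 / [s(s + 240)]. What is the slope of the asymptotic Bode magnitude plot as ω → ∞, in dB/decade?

-40 dB/decade

With 0 zeros and 2 poles, the high-frequency asymptotic slope is 20 × (0 − 2) = -40 dB/decade.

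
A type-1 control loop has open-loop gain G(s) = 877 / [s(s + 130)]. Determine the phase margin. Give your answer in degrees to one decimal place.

Gain crossover: |G(jω)| = 1 at ω ≈ 6.74 rad/s.
∠G(j6.74) = −90° − arctan(6.74/130) ≈ -92.97°
PM = 180° + (-92.97°) = 87.03°

87.0°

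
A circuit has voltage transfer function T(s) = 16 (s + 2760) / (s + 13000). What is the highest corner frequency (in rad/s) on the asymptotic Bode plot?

13000 rad/s

Break frequencies occur at each pole and zero magnitude: 2760 rad/s, 13000 rad/s.
The highest is 13000 rad/s.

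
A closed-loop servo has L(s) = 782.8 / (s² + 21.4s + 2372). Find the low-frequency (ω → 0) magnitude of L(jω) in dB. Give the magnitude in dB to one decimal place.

-9.6 dB

L(0) = 782.8 / 2372 = 0.33002
20 log₁₀(0.33002) = -9.63 dB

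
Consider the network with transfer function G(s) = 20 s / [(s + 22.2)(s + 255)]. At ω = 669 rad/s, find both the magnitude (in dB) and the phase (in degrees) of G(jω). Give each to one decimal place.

|j669| = 669
|j669 + 22.2| = √(669² + 22.2²) = 669.4
|j669 + 255| = √(669² + 255²) = 716
|G(j669)| = 20 × 669 / (669.4 × 716) = 0.02792
20 log₁₀(0.02792) = -31.08 dB
∠(j669) = 90.00°
∠(j669 + 22.2) = arctan(669/22.2) = 88.10°
∠(j669 + 255) = arctan(669/255) = 69.13°
∠G(j669) = 90.00° − (88.10° + 69.13°) = -67.23°

|G| = -31.1 dB, ∠G = -67.2°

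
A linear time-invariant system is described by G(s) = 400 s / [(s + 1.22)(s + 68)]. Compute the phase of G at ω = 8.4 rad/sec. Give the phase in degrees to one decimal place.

∠(j8.4) = 90.00°
∠(j8.4 + 1.22) = arctan(8.4/1.22) = 81.74°
∠(j8.4 + 68) = arctan(8.4/68) = 7.04°
∠G(j8.4) = 90.00° − (81.74° + 7.04°) = 1.22°

1.2°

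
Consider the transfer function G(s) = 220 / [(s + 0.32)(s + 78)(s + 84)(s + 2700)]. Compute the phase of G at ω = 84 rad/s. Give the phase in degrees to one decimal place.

∠(j84 + 0.32) = arctan(84/0.32) = 89.78°
∠(j84 + 78) = arctan(84/78) = 47.12°
∠(j84 + 84) = arctan(84/84) = 45.00°
∠(j84 + 2700) = arctan(84/2700) = 1.78°
∠G(j84) = − (89.78° + 47.12° + 45.00° + 1.78°) = -183.68°

-183.7°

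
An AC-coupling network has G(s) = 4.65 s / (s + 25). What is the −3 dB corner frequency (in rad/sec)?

25 rad/sec

For a single-pole high-pass, the −3 dB point is at the pole: ω = 25 rad/sec.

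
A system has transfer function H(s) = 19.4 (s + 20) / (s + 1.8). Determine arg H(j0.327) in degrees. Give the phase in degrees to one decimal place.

-9.4°

∠(j0.327 + 20) = arctan(0.327/20) = 0.94°
∠(j0.327 + 1.8) = arctan(0.327/1.8) = 10.30°
∠H(j0.327) = 0.94° − 10.30° = -9.36°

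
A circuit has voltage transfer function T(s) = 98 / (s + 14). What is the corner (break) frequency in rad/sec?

14 rad/sec

The single real pole at s = −14 gives a corner at ω = 14 rad/sec.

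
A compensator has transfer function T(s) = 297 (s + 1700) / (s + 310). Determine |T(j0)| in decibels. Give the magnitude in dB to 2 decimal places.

64.24 dB

T(0) = 297 × 1700 / 310 = 1628.7
20 log₁₀(1628.7) = 64.237 dB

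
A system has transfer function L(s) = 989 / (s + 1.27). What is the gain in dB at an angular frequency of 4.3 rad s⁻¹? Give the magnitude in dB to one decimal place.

|j4.3 + 1.27| = √(4.3² + 1.27²) = 4.484
|L(j4.3)| = 989 / 4.484 = 220.58
20 log₁₀(220.58) = 46.87 dB

46.9 dB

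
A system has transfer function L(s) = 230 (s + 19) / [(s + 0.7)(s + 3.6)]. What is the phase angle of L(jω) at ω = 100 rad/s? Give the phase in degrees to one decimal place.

∠(j100 + 19) = arctan(100/19) = 79.24°
∠(j100 + 0.7) = arctan(100/0.7) = 89.60°
∠(j100 + 3.6) = arctan(100/3.6) = 87.94°
∠L(j100) = 79.24° − (89.60° + 87.94°) = -98.30°

-98.3°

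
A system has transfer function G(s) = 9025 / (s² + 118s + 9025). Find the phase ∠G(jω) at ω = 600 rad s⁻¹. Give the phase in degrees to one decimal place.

-168.6°

∠[(j600)² + 118(j600) + 9025] = ∠[-3.5098e+05 + j70800] = 168.60°
∠G(j600) = −168.60° = -168.60°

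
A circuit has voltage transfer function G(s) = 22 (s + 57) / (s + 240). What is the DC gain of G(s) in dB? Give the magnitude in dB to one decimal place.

G(0) = 22 × 57 / 240 = 5.225
20 log₁₀(5.225) = 14.36 dB

14.4 dB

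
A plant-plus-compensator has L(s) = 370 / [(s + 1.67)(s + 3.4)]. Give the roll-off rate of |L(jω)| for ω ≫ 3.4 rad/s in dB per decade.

-40 dB/decade

With 0 zeros and 2 poles, the high-frequency asymptotic slope is 20 × (0 − 2) = -40 dB/decade.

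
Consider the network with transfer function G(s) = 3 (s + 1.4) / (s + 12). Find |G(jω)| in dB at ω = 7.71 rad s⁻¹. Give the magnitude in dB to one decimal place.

|j7.71 + 1.4| = √(7.71² + 1.4²) = 7.836
|j7.71 + 12| = √(7.71² + 12²) = 14.26
|G(j7.71)| = 3 × 7.836 / 14.26 = 1.6482
20 log₁₀(1.6482) = 4.34 dB

4.3 dB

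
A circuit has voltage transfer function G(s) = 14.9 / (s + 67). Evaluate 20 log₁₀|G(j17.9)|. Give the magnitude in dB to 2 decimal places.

-13.36 dB

|j17.9 + 67| = √(17.9² + 67²) = 69.35
|G(j17.9)| = 14.9 / 69.35 = 0.21485
20 log₁₀(0.21485) = -13.357 dB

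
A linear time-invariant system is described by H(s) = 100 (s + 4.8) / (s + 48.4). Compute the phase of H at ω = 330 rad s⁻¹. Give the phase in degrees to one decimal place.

∠(j330 + 4.8) = arctan(330/4.8) = 89.17°
∠(j330 + 48.4) = arctan(330/48.4) = 81.66°
∠H(j330) = 89.17° − 81.66° = 7.51°

7.5°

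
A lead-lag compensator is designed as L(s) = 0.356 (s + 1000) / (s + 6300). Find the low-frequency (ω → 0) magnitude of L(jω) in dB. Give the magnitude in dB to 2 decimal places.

L(0) = 0.356 × 1000 / 6300 = 0.056508
20 log₁₀(0.056508) = -24.958 dB

-24.96 dB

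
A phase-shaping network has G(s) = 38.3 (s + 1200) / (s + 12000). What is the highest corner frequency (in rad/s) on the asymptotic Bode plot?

12000 rad/s

Break frequencies occur at each pole and zero magnitude: 1200 rad/s, 12000 rad/s.
The highest is 12000 rad/s.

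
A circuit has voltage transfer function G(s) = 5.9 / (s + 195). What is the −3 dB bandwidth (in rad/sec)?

195 rad/sec

For a single-pole low-pass, the −3 dB point is at the pole: ω = 195 rad/sec.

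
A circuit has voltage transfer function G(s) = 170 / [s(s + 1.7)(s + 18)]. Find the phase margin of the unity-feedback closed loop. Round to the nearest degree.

22 deg

Gain crossover: |G(jω)| = 1 at ω ≈ 2.83 rad/s.
∠G(j2.83) = −90° − arctan(2.83/1.7) − arctan(2.83/18) ≈ -157.91°
PM = 180° + (-157.91°) = 22.09°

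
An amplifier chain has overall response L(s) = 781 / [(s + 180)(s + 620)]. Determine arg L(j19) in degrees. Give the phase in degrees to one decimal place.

∠(j19 + 180) = arctan(19/180) = 6.03°
∠(j19 + 620) = arctan(19/620) = 1.76°
∠L(j19) = − (6.03° + 1.76°) = -7.78°

-7.8°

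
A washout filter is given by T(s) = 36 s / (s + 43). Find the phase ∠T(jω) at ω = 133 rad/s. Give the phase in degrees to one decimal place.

∠(j133) = 90.00°
∠(j133 + 43) = arctan(133/43) = 72.08°
∠T(j133) = 90.00° − 72.08° = 17.92°

17.9°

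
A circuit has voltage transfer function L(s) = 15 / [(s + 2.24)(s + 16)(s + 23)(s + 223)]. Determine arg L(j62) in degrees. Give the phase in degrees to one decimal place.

∠(j62 + 2.24) = arctan(62/2.24) = 87.93°
∠(j62 + 16) = arctan(62/16) = 75.53°
∠(j62 + 23) = arctan(62/23) = 69.65°
∠(j62 + 223) = arctan(62/223) = 15.54°
∠L(j62) = − (87.93° + 75.53° + 69.65° + 15.54°) = -248.64°

-248.6°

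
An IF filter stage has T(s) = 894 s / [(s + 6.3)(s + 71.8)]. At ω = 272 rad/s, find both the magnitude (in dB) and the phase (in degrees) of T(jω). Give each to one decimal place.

|j272| = 272
|j272 + 6.3| = √(272² + 6.3²) = 272.1
|j272 + 71.8| = √(272² + 71.8²) = 281.3
|T(j272)| = 894 × 272 / (272.1 × 281.3) = 3.1771
20 log₁₀(3.1771) = 10.04 dB
∠(j272) = 90.00°
∠(j272 + 6.3) = arctan(272/6.3) = 88.67°
∠(j272 + 71.8) = arctan(272/71.8) = 75.21°
∠T(j272) = 90.00° − (88.67° + 75.21°) = -73.89°

|T| = 10.0 dB, ∠T = -73.9 deg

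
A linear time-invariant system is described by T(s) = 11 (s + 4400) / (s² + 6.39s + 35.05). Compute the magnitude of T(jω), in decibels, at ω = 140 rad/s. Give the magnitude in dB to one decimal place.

|j140 + 4400| = √(140² + 4400²) = 4402
|(j140)² + 6.39(j140) + 35.05| = |-19565 + j894.6| = 1.959e+04
|T(j140)| = 11 × 4402 / 1.959e+04 = 2.4725
20 log₁₀(2.4725) = 7.86 dB

7.9 dB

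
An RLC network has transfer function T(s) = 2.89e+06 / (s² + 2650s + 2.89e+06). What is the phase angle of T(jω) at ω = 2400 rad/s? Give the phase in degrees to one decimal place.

∠[(j2400)² + 2650(j2400) + 2.89e+06] = ∠[-2.87e+06 + j6.36e+06] = 114.29°
∠T(j2400) = −114.29° = -114.29°

-114.3°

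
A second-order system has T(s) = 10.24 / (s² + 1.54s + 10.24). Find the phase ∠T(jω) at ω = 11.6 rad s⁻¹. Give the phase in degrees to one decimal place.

∠[(j11.6)² + 1.54(j11.6) + 10.24] = ∠[-124.32 + j17.864] = 171.82°
∠T(j11.6) = −171.82° = -171.82°

-171.8°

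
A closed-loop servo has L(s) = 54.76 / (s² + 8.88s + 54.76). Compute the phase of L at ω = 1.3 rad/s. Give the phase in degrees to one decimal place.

-12.3°

∠[(j1.3)² + 8.88(j1.3) + 54.76] = ∠[53.07 + j11.544] = 12.27°
∠L(j1.3) = −12.27° = -12.27°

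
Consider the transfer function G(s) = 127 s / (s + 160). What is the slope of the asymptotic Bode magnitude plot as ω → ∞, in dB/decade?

With 1 zero and 1 pole, the high-frequency asymptotic slope is 20 × (1 − 1) = 0 dB/decade.

0 dB/decade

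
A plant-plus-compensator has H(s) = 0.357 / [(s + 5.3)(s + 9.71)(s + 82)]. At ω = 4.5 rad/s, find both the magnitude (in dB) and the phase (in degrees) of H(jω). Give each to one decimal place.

|H| = -84.7 dB, ∠H = -68.3°

|j4.5 + 5.3| = √(4.5² + 5.3²) = 6.953
|j4.5 + 9.71| = √(4.5² + 9.71²) = 10.7
|j4.5 + 82| = √(4.5² + 82²) = 82.12
|H(j4.5)| = 0.357 / (6.953 × 10.7 × 82.12) = 5.8423e-05
20 log₁₀(5.8423e-05) = -84.67 dB
∠(j4.5 + 5.3) = arctan(4.5/5.3) = 40.33°
∠(j4.5 + 9.71) = arctan(4.5/9.71) = 24.86°
∠(j4.5 + 82) = arctan(4.5/82) = 3.14°
∠H(j4.5) = − (40.33° + 24.86° + 3.14°) = -68.34°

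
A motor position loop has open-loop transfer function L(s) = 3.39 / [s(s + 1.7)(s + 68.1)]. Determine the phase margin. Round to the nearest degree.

89°

Gain crossover: |L(jω)| = 1 at ω ≈ 0.0293 rad s⁻¹.
∠L(j0.0293) = −90° − arctan(0.0293/1.7) − arctan(0.0293/68.1) ≈ -91.01°
PM = 180° + (-91.01°) = 88.99°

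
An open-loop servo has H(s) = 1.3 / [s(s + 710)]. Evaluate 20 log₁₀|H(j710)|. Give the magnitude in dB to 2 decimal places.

|j710 + 710| = √(710² + 710²) = 1004
|j710| = 710
|H(j710)| = 1.3 / (1004 × 710) = 1.8235e-06
20 log₁₀(1.8235e-06) = -114.782 dB

-114.78 dB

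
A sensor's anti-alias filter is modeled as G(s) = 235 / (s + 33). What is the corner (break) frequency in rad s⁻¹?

The single real pole at s = −33 gives a corner at ω = 33 rad s⁻¹.

33 rad s⁻¹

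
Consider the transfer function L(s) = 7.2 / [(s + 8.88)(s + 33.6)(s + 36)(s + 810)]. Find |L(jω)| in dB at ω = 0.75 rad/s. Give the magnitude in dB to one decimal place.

|j0.75 + 8.88| = √(0.75² + 8.88²) = 8.912
|j0.75 + 33.6| = √(0.75² + 33.6²) = 33.61
|j0.75 + 36| = √(0.75² + 36²) = 36.01
|j0.75 + 810| = √(0.75² + 810²) = 810
|L(j0.75)| = 7.2 / (8.912 × 33.61 × 36.01 × 810) = 8.2423e-07
20 log₁₀(8.2423e-07) = -121.68 dB

-121.7 dB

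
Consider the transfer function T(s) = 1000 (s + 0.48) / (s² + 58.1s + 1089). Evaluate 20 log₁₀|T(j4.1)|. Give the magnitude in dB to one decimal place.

|j4.1 + 0.48| = √(4.1² + 0.48²) = 4.128
|(j4.1)² + 58.1(j4.1) + 1089| = |1072.2 + j238.21| = 1098
|T(j4.1)| = 1000 × 4.128 / 1098 = 3.7584
20 log₁₀(3.7584) = 11.50 dB

11.5 dB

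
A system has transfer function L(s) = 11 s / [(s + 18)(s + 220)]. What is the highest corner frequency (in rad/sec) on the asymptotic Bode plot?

Break frequencies occur at each pole and zero magnitude: 18 rad/sec, 220 rad/sec.
The highest is 220 rad/sec.

220 rad/sec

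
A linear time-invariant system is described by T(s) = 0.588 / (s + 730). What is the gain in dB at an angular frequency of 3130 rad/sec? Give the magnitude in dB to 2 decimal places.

-74.75 dB

|j3130 + 730| = √(3130² + 730²) = 3214
|T(j3130)| = 0.588 / 3214 = 0.00018295
20 log₁₀(0.00018295) = -74.753 dB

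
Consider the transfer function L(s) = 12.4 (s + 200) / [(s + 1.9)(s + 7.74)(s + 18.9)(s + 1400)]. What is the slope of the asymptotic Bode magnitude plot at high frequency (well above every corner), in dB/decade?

-60 dB/decade

With 1 zero and 4 poles, the high-frequency asymptotic slope is 20 × (1 − 4) = -60 dB/decade.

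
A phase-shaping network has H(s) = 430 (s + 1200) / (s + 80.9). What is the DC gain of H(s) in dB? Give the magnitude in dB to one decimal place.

76.1 dB

H(0) = 430 × 1200 / 80.9 = 6378.2
20 log₁₀(6378.2) = 76.09 dB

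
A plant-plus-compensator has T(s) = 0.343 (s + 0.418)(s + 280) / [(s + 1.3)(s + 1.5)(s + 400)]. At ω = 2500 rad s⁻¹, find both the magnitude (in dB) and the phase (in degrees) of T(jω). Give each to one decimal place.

|T| = -77.3 dB, ∠T = -87.2 deg

|j2500 + 0.418| = √(2500² + 0.418²) = 2500
|j2500 + 280| = √(2500² + 280²) = 2516
|j2500 + 1.3| = √(2500² + 1.3²) = 2500
|j2500 + 1.5| = √(2500² + 1.5²) = 2500
|j2500 + 400| = √(2500² + 400²) = 2532
|T(j2500)| = 0.343 × 2500 × 2516 / (2500 × 2500 × 2532) = 0.00013632
20 log₁₀(0.00013632) = -77.31 dB
∠(j2500 + 0.418) = arctan(2500/0.418) = 89.99°
∠(j2500 + 280) = arctan(2500/280) = 83.61°
∠(j2500 + 1.3) = arctan(2500/1.3) = 89.97°
∠(j2500 + 1.5) = arctan(2500/1.5) = 89.97°
∠(j2500 + 400) = arctan(2500/400) = 80.91°
∠T(j2500) = 89.99° + 83.61° − (89.97° + 89.97° + 80.91°) = -87.25°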